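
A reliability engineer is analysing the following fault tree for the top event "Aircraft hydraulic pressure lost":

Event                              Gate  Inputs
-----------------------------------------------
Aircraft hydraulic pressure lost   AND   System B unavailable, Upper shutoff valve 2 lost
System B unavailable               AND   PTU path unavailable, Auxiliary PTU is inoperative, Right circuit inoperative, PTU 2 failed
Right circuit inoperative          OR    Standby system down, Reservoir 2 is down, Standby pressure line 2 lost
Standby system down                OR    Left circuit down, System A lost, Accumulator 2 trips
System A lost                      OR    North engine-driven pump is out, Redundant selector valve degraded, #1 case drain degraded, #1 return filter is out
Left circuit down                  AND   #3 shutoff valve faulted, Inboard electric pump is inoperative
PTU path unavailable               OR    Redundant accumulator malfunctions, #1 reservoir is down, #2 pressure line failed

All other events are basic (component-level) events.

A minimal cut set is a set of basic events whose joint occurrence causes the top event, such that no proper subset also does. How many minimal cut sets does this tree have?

PTU path unavailable [OR]: union of children's cut sets → 3 cut set(s).
Left circuit down [AND]: one cut set from each child combined → 1 × 1 = 1 cut set(s).
System A lost [OR]: union of children's cut sets → 4 cut set(s).
Standby system down [OR]: union of children's cut sets → 6 cut set(s).
Right circuit inoperative [OR]: union of children's cut sets → 8 cut set(s).
System B unavailable [AND]: one cut set from each child combined → 3 × 1 × 8 × 1 = 24 cut set(s).
Aircraft hydraulic pressure lost [AND]: one cut set from each child combined → 24 × 1 = 24 cut set(s).

24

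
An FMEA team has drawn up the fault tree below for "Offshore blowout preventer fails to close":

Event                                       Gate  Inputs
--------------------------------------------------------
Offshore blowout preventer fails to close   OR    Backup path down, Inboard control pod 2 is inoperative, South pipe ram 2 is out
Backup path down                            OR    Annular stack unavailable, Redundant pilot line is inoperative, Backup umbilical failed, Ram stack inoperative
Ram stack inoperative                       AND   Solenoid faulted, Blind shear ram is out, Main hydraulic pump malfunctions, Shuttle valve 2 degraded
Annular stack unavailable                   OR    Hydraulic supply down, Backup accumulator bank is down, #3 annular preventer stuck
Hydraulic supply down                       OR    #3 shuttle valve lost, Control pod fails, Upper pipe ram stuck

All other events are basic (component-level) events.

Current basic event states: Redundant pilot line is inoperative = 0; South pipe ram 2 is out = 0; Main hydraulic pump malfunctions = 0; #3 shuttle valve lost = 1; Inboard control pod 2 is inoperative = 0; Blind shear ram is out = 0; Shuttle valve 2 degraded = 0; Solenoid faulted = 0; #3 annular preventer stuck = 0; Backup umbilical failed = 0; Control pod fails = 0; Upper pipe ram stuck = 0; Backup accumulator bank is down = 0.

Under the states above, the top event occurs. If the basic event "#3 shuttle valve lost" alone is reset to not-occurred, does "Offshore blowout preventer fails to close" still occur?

Counterfactual: set "#3 shuttle valve lost" to not occurred.
Hydraulic supply down [OR]: #3 shuttle valve lost=not, Control pod fails=not, Upper pipe ram stuck=not → no input occurs → does not occur.
Annular stack unavailable [OR]: Hydraulic supply down=not, Backup accumulator bank is down=not, #3 annular preventer stuck=not → no input occurs → does not occur.
Ram stack inoperative [AND]: Solenoid faulted=not, Blind shear ram is out=not, Main hydraulic pump malfunctions=not, Shuttle valve 2 degraded=not → not all inputs occur → does not occur.
Backup path down [OR]: Annular stack unavailable=not, Redundant pilot line is inoperative=not, Backup umbilical failed=not, Ram stack inoperative=not → no input occurs → does not occur.
Offshore blowout preventer fails to close [OR]: Backup path down=not, Inboard control pod 2 is inoperative=not, South pipe ram 2 is out=not → no input occurs → does not occur.

No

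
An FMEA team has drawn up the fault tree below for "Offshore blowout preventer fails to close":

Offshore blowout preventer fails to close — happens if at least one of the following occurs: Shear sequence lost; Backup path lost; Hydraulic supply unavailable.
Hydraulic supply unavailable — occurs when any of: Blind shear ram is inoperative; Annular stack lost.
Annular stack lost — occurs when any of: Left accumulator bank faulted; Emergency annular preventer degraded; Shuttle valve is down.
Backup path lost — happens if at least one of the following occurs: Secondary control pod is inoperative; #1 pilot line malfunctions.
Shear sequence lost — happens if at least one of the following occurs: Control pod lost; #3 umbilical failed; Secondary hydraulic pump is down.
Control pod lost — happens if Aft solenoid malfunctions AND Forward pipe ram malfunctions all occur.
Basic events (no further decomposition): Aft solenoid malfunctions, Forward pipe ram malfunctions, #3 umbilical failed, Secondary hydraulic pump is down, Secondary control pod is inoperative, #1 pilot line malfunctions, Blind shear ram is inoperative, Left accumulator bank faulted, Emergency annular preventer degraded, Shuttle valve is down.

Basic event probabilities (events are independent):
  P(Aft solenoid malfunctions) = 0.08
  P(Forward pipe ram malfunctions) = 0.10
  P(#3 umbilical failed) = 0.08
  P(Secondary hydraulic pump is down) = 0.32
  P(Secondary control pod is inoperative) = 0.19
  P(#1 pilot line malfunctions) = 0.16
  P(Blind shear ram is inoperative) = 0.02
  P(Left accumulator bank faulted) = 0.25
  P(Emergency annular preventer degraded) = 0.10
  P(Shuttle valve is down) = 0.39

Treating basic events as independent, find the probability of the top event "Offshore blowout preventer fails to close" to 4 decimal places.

P(Control pod lost) [AND] = 0.08 × 0.10 = 0.008000
P(Shear sequence lost) [OR] = 1 − (1−0.008000) × (1−0.08) × (1−0.32) = 0.379405
P(Backup path lost) [OR] = 1 − (1−0.19) × (1−0.16) = 0.319600
P(Annular stack lost) [OR] = 1 − (1−0.25) × (1−0.10) × (1−0.39) = 0.588250
P(Hydraulic supply unavailable) [OR] = 1 − (1−0.02) × (1−0.588250) = 0.596485
P(Offshore blowout preventer fails to close) [OR] = 1 − (1−0.379405) × (1−0.319600) × (1−0.596485) = 0.829615
Rounded to 4 decimal places: P(Offshore blowout preventer fails to close) ≈ 0.8296.

0.8296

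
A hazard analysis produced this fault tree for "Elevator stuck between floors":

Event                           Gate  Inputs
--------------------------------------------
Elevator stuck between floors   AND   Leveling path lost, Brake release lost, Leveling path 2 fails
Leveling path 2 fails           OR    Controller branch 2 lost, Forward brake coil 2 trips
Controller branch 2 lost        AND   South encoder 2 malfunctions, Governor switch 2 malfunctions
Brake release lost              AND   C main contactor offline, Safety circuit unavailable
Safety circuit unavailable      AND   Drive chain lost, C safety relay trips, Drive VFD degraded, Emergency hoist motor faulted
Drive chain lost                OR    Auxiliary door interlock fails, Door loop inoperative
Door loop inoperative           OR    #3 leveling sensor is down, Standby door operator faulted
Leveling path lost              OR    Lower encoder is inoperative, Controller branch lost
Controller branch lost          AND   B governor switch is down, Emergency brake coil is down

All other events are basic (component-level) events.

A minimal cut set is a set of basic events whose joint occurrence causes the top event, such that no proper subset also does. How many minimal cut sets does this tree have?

Controller branch lost [AND]: one cut set from each child combined → 1 × 1 = 1 cut set(s).
Leveling path lost [OR]: union of children's cut sets → 2 cut set(s).
Door loop inoperative [OR]: union of children's cut sets → 2 cut set(s).
Drive chain lost [OR]: union of children's cut sets → 3 cut set(s).
Safety circuit unavailable [AND]: one cut set from each child combined → 3 × 1 × 1 × 1 = 3 cut set(s).
Brake release lost [AND]: one cut set from each child combined → 1 × 3 = 3 cut set(s).
Controller branch 2 lost [AND]: one cut set from each child combined → 1 × 1 = 1 cut set(s).
Leveling path 2 fails [OR]: union of children's cut sets → 2 cut set(s).
Elevator stuck between floors [AND]: one cut set from each child combined → 2 × 3 × 2 = 12 cut set(s).

12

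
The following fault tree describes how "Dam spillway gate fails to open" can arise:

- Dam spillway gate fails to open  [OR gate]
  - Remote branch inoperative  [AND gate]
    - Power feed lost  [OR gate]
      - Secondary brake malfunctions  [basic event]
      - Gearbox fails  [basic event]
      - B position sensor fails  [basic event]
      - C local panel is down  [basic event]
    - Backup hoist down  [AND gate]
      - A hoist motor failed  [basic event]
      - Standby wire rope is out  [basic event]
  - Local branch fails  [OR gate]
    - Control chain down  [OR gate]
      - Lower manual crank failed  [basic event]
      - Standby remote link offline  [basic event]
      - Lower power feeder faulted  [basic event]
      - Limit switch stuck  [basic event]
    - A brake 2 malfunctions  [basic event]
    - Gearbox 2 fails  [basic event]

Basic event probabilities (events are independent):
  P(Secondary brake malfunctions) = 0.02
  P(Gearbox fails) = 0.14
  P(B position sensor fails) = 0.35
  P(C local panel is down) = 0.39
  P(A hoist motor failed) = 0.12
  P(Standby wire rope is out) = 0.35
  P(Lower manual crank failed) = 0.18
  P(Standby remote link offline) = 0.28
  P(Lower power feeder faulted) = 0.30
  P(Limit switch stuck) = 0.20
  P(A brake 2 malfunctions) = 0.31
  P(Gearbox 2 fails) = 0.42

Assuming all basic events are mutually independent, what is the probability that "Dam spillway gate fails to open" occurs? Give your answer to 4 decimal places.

P(Power feed lost) [OR] = 1 − (1−0.02) × (1−0.14) × (1−0.35) × (1−0.39) = 0.665830
P(Backup hoist down) [AND] = 0.12 × 0.35 = 0.042000
P(Remote branch inoperative) [AND] = 0.665830 × 0.042000 = 0.027965
P(Control chain down) [OR] = 1 − (1−0.18) × (1−0.28) × (1−0.30) × (1−0.20) = 0.669376
P(Local branch fails) [OR] = 1 − (1−0.669376) × (1−0.31) × (1−0.42) = 0.867684
P(Dam spillway gate fails to open) [OR] = 1 − (1−0.027965) × (1−0.867684) = 0.871384
Rounded to 4 decimal places: P(Dam spillway gate fails to open) ≈ 0.8714.

0.8714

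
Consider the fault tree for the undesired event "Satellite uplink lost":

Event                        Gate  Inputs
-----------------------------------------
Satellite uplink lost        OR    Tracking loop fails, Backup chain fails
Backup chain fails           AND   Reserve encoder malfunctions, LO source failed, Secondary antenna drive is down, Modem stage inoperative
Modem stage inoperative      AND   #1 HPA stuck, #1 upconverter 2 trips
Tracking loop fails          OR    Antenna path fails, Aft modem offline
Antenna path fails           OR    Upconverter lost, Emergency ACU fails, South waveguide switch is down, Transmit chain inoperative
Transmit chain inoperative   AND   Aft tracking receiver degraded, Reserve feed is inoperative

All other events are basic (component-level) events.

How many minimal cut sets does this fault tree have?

Transmit chain inoperative [AND]: one cut set from each child combined → 1 × 1 = 1 cut set(s).
Antenna path fails [OR]: union of children's cut sets → 4 cut set(s).
Tracking loop fails [OR]: union of children's cut sets → 5 cut set(s).
Modem stage inoperative [AND]: one cut set from each child combined → 1 × 1 = 1 cut set(s).
Backup chain fails [AND]: one cut set from each child combined → 1 × 1 × 1 × 1 = 1 cut set(s).
Satellite uplink lost [OR]: union of children's cut sets → 6 cut set(s).
Minimal cut sets: {Upconverter lost}; {Emergency ACU fails}; {South waveguide switch is down}; {Aft tracking receiver degraded, Reserve feed is inoperative}; {Aft modem offline}; {#1 HPA stuck, #1 upconverter 2 trips, LO source failed, Reserve encoder malfunctions, Secondary antenna drive is down}.

6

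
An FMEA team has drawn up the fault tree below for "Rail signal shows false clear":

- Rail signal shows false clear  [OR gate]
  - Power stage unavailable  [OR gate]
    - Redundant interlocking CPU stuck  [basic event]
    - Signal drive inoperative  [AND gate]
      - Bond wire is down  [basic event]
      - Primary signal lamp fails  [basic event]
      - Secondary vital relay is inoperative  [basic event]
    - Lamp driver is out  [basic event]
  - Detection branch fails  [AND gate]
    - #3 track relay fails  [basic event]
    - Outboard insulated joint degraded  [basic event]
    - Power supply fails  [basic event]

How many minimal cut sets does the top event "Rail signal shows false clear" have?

4

Signal drive inoperative [AND]: one cut set from each child combined → 1 × 1 × 1 = 1 cut set(s).
Power stage unavailable [OR]: union of children's cut sets → 3 cut set(s).
Detection branch fails [AND]: one cut set from each child combined → 1 × 1 × 1 = 1 cut set(s).
Rail signal shows false clear [OR]: union of children's cut sets → 4 cut set(s).
Minimal cut sets: {Redundant interlocking CPU stuck}; {Bond wire is down, Primary signal lamp fails, Secondary vital relay is inoperative}; {Lamp driver is out}; {#3 track relay fails, Outboard insulated joint degraded, Power supply fails}.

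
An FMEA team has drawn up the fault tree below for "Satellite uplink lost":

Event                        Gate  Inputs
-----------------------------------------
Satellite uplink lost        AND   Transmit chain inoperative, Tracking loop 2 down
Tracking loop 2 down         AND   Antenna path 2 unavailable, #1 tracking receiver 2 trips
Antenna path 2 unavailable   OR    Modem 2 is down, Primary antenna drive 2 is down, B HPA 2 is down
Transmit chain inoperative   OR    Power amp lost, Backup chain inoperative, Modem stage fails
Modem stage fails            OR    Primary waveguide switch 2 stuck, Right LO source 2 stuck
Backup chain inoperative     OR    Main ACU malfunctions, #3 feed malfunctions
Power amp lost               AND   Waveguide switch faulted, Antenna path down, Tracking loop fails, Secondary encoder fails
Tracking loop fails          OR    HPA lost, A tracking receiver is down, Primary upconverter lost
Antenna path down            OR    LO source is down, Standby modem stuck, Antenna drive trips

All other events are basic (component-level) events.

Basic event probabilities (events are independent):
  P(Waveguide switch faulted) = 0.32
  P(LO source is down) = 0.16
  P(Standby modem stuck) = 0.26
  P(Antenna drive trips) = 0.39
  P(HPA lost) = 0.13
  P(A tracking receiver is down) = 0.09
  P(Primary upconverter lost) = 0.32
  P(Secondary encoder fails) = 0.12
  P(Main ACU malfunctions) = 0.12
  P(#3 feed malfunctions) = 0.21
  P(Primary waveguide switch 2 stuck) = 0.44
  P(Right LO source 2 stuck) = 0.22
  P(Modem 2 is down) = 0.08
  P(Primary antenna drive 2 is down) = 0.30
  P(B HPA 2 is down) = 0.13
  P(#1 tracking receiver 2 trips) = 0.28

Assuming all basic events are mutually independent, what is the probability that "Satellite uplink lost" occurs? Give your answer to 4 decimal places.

0.0861

P(Antenna path down) [OR] = 1 − (1−0.16) × (1−0.26) × (1−0.39) = 0.620824
P(Tracking loop fails) [OR] = 1 − (1−0.13) × (1−0.09) × (1−0.32) = 0.461644
P(Power amp lost) [AND] = 0.32 × 0.620824 × 0.461644 × 0.12 = 0.011005
P(Backup chain inoperative) [OR] = 1 − (1−0.12) × (1−0.21) = 0.304800
P(Modem stage fails) [OR] = 1 − (1−0.44) × (1−0.22) = 0.563200
P(Transmit chain inoperative) [OR] = 1 − (1−0.011005) × (1−0.304800) × (1−0.563200) = 0.699678
P(Antenna path 2 unavailable) [OR] = 1 − (1−0.08) × (1−0.30) × (1−0.13) = 0.439720
P(Tracking loop 2 down) [AND] = 0.439720 × 0.28 = 0.123122
P(Satellite uplink lost) [AND] = 0.699678 × 0.123122 = 0.086146
Rounded to 4 decimal places: P(Satellite uplink lost) ≈ 0.0861.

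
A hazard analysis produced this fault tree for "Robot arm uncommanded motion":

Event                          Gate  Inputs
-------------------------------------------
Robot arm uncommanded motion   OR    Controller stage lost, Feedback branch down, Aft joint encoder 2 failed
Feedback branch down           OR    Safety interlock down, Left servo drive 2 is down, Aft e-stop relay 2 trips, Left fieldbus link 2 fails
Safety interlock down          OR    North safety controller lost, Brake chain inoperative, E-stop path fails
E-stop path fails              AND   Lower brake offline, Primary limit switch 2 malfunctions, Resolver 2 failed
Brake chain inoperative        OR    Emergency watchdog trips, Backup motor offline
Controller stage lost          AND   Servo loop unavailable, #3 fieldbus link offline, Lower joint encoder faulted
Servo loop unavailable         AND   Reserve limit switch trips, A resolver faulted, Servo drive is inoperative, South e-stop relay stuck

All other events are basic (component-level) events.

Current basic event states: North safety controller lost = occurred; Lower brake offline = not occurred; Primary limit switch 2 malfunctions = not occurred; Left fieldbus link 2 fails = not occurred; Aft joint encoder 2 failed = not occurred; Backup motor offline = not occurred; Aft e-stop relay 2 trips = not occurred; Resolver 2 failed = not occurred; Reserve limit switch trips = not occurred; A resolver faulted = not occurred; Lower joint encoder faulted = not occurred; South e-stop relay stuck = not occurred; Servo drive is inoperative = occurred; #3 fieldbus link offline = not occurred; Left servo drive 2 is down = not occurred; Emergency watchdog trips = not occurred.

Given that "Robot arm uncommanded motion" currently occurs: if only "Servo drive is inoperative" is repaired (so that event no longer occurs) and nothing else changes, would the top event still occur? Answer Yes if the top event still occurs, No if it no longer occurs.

Counterfactual: set "Servo drive is inoperative" to not occurred.
Servo loop unavailable [AND]: Reserve limit switch trips=not, A resolver faulted=not, Servo drive is inoperative=not, South e-stop relay stuck=not → not all inputs occur → does not occur.
Controller stage lost [AND]: Servo loop unavailable=not, #3 fieldbus link offline=not, Lower joint encoder faulted=not → not all inputs occur → does not occur.
Brake chain inoperative [OR]: Emergency watchdog trips=not, Backup motor offline=not → no input occurs → does not occur.
E-stop path fails [AND]: Lower brake offline=not, Primary limit switch 2 malfunctions=not, Resolver 2 failed=not → not all inputs occur → does not occur.
Safety interlock down [OR]: North safety controller lost=occurs, Brake chain inoperative=not, E-stop path fails=not → at least one input occurs → occurs.
Feedback branch down [OR]: Safety interlock down=occurs, Left servo drive 2 is down=not, Aft e-stop relay 2 trips=not, Left fieldbus link 2 fails=not → at least one input occurs → occurs.
Robot arm uncommanded motion [OR]: Controller stage lost=not, Feedback branch down=occurs, Aft joint encoder 2 failed=not → at least one input occurs → occurs.

Yes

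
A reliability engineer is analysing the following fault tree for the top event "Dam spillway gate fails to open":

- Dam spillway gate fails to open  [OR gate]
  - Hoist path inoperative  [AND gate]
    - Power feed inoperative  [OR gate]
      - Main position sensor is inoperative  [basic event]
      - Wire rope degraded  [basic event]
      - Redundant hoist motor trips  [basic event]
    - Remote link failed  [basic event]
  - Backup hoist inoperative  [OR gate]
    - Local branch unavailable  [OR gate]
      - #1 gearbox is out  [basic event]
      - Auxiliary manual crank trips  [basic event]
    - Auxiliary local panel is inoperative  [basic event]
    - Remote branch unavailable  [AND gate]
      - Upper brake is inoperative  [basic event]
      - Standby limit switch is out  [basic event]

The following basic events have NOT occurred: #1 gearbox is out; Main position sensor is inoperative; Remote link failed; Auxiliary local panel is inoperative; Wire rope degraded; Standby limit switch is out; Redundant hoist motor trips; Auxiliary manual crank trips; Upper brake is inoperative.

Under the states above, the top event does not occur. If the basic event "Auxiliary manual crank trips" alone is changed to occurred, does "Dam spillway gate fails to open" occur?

Counterfactual: set "Auxiliary manual crank trips" to occurred.
Power feed inoperative [OR]: Main position sensor is inoperative=not, Wire rope degraded=not, Redundant hoist motor trips=not → no input occurs → does not occur.
Hoist path inoperative [AND]: Power feed inoperative=not, Remote link failed=not → not all inputs occur → does not occur.
Local branch unavailable [OR]: #1 gearbox is out=not, Auxiliary manual crank trips=occurs → at least one input occurs → occurs.
Remote branch unavailable [AND]: Upper brake is inoperative=not, Standby limit switch is out=not → not all inputs occur → does not occur.
Backup hoist inoperative [OR]: Local branch unavailable=occurs, Auxiliary local panel is inoperative=not, Remote branch unavailable=not → at least one input occurs → occurs.
Dam spillway gate fails to open [OR]: Hoist path inoperative=not, Backup hoist inoperative=occurs → at least one input occurs → occurs.

Yes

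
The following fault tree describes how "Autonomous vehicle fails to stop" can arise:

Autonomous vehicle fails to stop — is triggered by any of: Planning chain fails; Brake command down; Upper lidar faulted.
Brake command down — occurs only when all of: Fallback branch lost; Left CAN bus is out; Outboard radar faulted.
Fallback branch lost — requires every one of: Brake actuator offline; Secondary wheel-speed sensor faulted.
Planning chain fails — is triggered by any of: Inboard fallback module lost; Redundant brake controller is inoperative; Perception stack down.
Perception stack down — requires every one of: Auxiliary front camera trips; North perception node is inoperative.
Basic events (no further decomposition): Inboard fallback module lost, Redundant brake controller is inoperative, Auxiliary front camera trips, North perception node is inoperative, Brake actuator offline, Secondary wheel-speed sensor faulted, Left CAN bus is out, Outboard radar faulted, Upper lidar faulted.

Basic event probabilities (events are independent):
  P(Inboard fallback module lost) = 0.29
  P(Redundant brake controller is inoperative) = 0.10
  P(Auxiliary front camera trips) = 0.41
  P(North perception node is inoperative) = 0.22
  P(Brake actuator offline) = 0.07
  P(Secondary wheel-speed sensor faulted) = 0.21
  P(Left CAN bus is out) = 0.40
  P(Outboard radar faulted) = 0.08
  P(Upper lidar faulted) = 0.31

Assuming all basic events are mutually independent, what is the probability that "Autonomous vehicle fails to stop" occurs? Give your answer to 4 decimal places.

P(Perception stack down) [AND] = 0.41 × 0.22 = 0.090200
P(Planning chain fails) [OR] = 1 − (1−0.29) × (1−0.10) × (1−0.090200) = 0.418638
P(Fallback branch lost) [AND] = 0.07 × 0.21 = 0.014700
P(Brake command down) [AND] = 0.014700 × 0.40 × 0.08 = 0.000470
P(Autonomous vehicle fails to stop) [OR] = 1 − (1−0.418638) × (1−0.000470) × (1−0.31) = 0.599049
Rounded to 4 decimal places: P(Autonomous vehicle fails to stop) ≈ 0.5990.

0.5990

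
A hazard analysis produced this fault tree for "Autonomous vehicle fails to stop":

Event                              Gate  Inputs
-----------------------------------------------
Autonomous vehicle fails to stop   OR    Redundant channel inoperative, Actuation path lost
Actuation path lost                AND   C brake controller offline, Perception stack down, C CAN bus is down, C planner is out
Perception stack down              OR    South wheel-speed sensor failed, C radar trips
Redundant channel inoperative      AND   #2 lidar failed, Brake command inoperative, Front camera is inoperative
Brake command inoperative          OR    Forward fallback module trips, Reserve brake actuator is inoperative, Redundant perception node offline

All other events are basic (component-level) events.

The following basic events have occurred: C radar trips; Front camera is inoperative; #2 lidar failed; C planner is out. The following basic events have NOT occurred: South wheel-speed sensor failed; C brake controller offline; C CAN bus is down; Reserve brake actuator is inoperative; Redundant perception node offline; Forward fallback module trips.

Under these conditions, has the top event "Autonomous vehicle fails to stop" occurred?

Brake command inoperative [OR]: Forward fallback module trips=not, Reserve brake actuator is inoperative=not, Redundant perception node offline=not → no input occurs → does not occur.
Redundant channel inoperative [AND]: #2 lidar failed=occurs, Brake command inoperative=not, Front camera is inoperative=occurs → not all inputs occur → does not occur.
Perception stack down [OR]: South wheel-speed sensor failed=not, C radar trips=occurs → at least one input occurs → occurs.
Actuation path lost [AND]: C brake controller offline=not, Perception stack down=occurs, C CAN bus is down=not, C planner is out=occurs → not all inputs occur → does not occur.
Autonomous vehicle fails to stop [OR]: Redundant channel inoperative=not, Actuation path lost=not → no input occurs → does not occur.

No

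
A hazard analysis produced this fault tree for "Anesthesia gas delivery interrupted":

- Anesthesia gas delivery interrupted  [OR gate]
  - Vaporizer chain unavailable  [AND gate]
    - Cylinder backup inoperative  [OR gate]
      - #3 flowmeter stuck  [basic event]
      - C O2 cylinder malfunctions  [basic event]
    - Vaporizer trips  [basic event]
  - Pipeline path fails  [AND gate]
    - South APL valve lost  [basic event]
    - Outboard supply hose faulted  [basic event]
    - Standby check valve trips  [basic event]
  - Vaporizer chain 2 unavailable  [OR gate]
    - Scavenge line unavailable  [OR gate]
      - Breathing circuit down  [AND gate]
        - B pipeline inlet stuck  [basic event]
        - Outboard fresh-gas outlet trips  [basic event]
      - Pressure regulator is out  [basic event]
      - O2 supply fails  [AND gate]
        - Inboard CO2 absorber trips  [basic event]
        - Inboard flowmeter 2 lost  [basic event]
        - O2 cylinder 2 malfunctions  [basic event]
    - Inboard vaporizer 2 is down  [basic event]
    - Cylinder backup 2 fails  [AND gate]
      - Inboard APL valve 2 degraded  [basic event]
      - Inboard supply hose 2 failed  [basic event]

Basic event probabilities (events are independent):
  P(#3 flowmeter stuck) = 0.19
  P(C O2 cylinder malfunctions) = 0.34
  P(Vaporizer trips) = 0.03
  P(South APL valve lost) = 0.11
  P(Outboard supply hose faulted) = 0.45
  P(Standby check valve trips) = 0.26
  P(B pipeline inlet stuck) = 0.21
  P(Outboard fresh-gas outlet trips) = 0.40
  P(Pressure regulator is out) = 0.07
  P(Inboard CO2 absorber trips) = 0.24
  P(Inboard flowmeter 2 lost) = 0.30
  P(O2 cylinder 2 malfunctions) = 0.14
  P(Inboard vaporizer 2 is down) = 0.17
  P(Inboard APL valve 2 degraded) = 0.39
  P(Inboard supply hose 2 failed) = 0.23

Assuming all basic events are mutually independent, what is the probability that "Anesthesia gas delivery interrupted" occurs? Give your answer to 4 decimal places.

P(Cylinder backup inoperative) [OR] = 1 − (1−0.19) × (1−0.34) = 0.465400
P(Vaporizer chain unavailable) [AND] = 0.465400 × 0.03 = 0.013962
P(Pipeline path fails) [AND] = 0.11 × 0.45 × 0.26 = 0.012870
P(Breathing circuit down) [AND] = 0.21 × 0.40 = 0.084000
P(O2 supply fails) [AND] = 0.24 × 0.30 × 0.14 = 0.010080
P(Scavenge line unavailable) [OR] = 1 − (1−0.084000) × (1−0.07) × (1−0.010080) = 0.156707
P(Cylinder backup 2 fails) [AND] = 0.39 × 0.23 = 0.089700
P(Vaporizer chain 2 unavailable) [OR] = 1 − (1−0.156707) × (1−0.17) × (1−0.089700) = 0.362851
P(Anesthesia gas delivery interrupted) [OR] = 1 − (1−0.013962) × (1−0.012870) × (1−0.362851) = 0.379832
Rounded to 4 decimal places: P(Anesthesia gas delivery interrupted) ≈ 0.3798.

0.3798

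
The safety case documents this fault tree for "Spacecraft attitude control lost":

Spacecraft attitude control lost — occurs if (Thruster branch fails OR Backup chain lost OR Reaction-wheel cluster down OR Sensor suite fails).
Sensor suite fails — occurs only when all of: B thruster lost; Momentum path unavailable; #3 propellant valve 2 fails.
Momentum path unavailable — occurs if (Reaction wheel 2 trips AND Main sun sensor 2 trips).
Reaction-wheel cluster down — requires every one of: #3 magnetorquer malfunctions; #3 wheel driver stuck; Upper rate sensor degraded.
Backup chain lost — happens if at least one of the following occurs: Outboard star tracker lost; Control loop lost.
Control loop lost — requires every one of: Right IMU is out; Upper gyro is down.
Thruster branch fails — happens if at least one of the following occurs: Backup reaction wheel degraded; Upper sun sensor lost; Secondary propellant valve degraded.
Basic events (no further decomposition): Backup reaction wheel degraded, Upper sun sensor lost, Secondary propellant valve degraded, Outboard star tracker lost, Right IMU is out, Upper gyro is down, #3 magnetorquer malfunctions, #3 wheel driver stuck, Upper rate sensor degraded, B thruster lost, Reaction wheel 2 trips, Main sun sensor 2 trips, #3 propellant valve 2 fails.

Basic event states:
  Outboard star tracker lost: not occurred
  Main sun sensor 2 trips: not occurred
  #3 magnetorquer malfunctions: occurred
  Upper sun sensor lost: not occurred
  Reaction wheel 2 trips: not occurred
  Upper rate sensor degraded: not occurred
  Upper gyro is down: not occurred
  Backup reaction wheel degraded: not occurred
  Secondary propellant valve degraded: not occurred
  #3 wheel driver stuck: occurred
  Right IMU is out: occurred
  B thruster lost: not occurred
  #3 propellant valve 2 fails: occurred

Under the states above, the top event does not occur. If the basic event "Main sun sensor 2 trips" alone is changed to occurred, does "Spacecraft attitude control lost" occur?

Counterfactual: set "Main sun sensor 2 trips" to occurred.
Thruster branch fails [OR]: Backup reaction wheel degraded=not, Upper sun sensor lost=not, Secondary propellant valve degraded=not → no input occurs → does not occur.
Control loop lost [AND]: Right IMU is out=occurs, Upper gyro is down=not → not all inputs occur → does not occur.
Backup chain lost [OR]: Outboard star tracker lost=not, Control loop lost=not → no input occurs → does not occur.
Reaction-wheel cluster down [AND]: #3 magnetorquer malfunctions=occurs, #3 wheel driver stuck=occurs, Upper rate sensor degraded=not → not all inputs occur → does not occur.
Momentum path unavailable [AND]: Reaction wheel 2 trips=not, Main sun sensor 2 trips=occurs → not all inputs occur → does not occur.
Sensor suite fails [AND]: B thruster lost=not, Momentum path unavailable=not, #3 propellant valve 2 fails=occurs → not all inputs occur → does not occur.
Spacecraft attitude control lost [OR]: Thruster branch fails=not, Backup chain lost=not, Reaction-wheel cluster down=not, Sensor suite fails=not → no input occurs → does not occur.

No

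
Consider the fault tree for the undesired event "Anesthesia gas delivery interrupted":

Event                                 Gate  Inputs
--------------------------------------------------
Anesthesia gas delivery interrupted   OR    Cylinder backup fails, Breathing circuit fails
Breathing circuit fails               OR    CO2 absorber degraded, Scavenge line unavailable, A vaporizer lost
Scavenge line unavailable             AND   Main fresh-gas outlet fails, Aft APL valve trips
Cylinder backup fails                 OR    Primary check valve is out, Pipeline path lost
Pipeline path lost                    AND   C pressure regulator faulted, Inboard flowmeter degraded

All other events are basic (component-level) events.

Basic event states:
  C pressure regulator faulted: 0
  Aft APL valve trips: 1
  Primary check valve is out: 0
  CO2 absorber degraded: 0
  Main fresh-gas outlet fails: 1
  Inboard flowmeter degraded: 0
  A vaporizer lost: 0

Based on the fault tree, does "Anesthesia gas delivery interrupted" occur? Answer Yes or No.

Pipeline path lost [AND]: C pressure regulator faulted=not, Inboard flowmeter degraded=not → not all inputs occur → does not occur.
Cylinder backup fails [OR]: Primary check valve is out=not, Pipeline path lost=not → no input occurs → does not occur.
Scavenge line unavailable [AND]: Main fresh-gas outlet fails=occurs, Aft APL valve trips=occurs → all inputs occur → occurs.
Breathing circuit fails [OR]: CO2 absorber degraded=not, Scavenge line unavailable=occurs, A vaporizer lost=not → at least one input occurs → occurs.
Anesthesia gas delivery interrupted [OR]: Cylinder backup fails=not, Breathing circuit fails=occurs → at least one input occurs → occurs.

Yes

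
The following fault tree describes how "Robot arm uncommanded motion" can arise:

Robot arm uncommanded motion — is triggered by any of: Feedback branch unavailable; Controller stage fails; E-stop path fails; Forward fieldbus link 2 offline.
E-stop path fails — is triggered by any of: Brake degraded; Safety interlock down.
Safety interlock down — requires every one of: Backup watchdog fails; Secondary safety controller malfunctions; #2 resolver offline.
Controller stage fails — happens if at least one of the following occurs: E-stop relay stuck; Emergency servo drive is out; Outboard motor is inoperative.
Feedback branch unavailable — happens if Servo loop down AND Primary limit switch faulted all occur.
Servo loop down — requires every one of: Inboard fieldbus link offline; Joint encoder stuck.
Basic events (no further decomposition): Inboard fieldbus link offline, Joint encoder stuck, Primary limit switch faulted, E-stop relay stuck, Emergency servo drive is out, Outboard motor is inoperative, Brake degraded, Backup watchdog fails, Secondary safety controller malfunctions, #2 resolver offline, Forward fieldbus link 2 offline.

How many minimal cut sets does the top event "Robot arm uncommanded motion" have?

7

Servo loop down [AND]: one cut set from each child combined → 1 × 1 = 1 cut set(s).
Feedback branch unavailable [AND]: one cut set from each child combined → 1 × 1 = 1 cut set(s).
Controller stage fails [OR]: union of children's cut sets → 3 cut set(s).
Safety interlock down [AND]: one cut set from each child combined → 1 × 1 × 1 = 1 cut set(s).
E-stop path fails [OR]: union of children's cut sets → 2 cut set(s).
Robot arm uncommanded motion [OR]: union of children's cut sets → 7 cut set(s).
Minimal cut sets: {Inboard fieldbus link offline, Joint encoder stuck, Primary limit switch faulted}; {E-stop relay stuck}; {Emergency servo drive is out}; {Outboard motor is inoperative}; {Brake degraded}; {#2 resolver offline, Backup watchdog fails, Secondary safety controller malfunctions}; {Forward fieldbus link 2 offline}.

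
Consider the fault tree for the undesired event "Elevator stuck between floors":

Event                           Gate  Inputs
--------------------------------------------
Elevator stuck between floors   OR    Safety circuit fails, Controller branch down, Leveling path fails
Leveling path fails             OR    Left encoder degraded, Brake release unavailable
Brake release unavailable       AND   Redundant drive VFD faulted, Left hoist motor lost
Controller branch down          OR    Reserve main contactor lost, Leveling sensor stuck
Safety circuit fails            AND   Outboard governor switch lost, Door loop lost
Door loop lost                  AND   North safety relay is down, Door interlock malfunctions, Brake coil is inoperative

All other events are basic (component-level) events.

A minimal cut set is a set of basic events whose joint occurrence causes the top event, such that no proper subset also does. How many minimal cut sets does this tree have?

Door loop lost [AND]: one cut set from each child combined → 1 × 1 × 1 = 1 cut set(s).
Safety circuit fails [AND]: one cut set from each child combined → 1 × 1 = 1 cut set(s).
Controller branch down [OR]: union of children's cut sets → 2 cut set(s).
Brake release unavailable [AND]: one cut set from each child combined → 1 × 1 = 1 cut set(s).
Leveling path fails [OR]: union of children's cut sets → 2 cut set(s).
Elevator stuck between floors [OR]: union of children's cut sets → 5 cut set(s).
Minimal cut sets: {Brake coil is inoperative, Door interlock malfunctions, North safety relay is down, Outboard governor switch lost}; {Reserve main contactor lost}; {Leveling sensor stuck}; {Left encoder degraded}; {Left hoist motor lost, Redundant drive VFD faulted}.

5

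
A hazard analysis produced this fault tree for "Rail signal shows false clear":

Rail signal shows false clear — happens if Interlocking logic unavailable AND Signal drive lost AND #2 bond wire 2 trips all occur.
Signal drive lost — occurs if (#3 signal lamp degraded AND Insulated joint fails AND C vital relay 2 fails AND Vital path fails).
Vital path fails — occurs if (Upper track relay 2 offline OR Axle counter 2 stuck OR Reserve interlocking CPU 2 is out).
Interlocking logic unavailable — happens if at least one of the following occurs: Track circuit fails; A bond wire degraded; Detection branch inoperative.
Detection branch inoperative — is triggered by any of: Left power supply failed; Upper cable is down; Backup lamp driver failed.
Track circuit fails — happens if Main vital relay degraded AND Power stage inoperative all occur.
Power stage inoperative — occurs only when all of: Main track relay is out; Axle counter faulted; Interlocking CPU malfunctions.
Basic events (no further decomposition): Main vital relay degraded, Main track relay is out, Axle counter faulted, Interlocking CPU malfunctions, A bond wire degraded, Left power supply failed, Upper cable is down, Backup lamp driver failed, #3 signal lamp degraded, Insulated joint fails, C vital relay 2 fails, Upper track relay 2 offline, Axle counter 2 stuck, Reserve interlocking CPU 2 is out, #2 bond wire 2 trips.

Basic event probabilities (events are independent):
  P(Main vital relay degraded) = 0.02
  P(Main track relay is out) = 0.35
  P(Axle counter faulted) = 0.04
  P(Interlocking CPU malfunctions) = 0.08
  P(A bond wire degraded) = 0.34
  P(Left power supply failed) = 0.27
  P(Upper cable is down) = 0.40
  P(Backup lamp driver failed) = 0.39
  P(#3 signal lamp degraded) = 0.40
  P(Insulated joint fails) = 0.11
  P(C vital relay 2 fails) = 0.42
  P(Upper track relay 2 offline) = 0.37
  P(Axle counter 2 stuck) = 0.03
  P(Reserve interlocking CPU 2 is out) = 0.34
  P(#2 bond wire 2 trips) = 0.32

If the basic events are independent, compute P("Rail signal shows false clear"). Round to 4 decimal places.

P(Power stage inoperative) [AND] = 0.35 × 0.04 × 0.08 = 0.001120
P(Track circuit fails) [AND] = 0.02 × 0.001120 = 0.000022
P(Detection branch inoperative) [OR] = 1 − (1−0.27) × (1−0.40) × (1−0.39) = 0.732820
P(Interlocking logic unavailable) [OR] = 1 − (1−0.000022) × (1−0.34) × (1−0.732820) = 0.823665
P(Vital path fails) [OR] = 1 − (1−0.37) × (1−0.03) × (1−0.34) = 0.596674
P(Signal drive lost) [AND] = 0.40 × 0.11 × 0.42 × 0.596674 = 0.011027
P(Rail signal shows false clear) [AND] = 0.823665 × 0.011027 × 0.32 = 0.002906
Rounded to 4 decimal places: P(Rail signal shows false clear) ≈ 0.0029.

0.0029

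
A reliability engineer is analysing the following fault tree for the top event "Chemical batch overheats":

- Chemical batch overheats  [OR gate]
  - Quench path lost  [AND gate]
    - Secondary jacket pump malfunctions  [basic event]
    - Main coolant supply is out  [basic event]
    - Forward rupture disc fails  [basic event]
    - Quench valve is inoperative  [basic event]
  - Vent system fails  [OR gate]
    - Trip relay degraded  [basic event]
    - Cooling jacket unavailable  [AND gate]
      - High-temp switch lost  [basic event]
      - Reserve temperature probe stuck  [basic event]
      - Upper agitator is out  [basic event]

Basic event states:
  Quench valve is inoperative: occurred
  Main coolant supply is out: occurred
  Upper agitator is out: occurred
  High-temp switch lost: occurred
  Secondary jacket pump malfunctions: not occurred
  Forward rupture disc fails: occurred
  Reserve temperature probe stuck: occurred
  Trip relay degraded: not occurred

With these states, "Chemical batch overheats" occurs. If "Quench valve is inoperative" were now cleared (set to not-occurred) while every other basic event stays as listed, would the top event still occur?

Yes

Counterfactual: set "Quench valve is inoperative" to not occurred.
Quench path lost [AND]: Secondary jacket pump malfunctions=not, Main coolant supply is out=occurs, Forward rupture disc fails=occurs, Quench valve is inoperative=not → not all inputs occur → does not occur.
Cooling jacket unavailable [AND]: High-temp switch lost=occurs, Reserve temperature probe stuck=occurs, Upper agitator is out=occurs → all inputs occur → occurs.
Vent system fails [OR]: Trip relay degraded=not, Cooling jacket unavailable=occurs → at least one input occurs → occurs.
Chemical batch overheats [OR]: Quench path lost=not, Vent system fails=occurs → at least one input occurs → occurs.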